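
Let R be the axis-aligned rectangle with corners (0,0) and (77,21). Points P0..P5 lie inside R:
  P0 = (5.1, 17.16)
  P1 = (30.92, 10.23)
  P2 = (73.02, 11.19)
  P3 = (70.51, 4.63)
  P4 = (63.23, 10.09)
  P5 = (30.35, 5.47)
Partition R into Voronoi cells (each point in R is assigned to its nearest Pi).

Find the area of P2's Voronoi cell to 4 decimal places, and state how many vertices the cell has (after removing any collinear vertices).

1. box [0,77]×[0,21]: [(0, 0) (77, 0) (77, 21) (0, 21)]
2. ⊥bis P2·P0 via (39.06,14.175): [(37.8141, 0) (77, 0) (77, 21) (39.6599, 21)]  |A|=803.5235
3. ⊥bis P2·P1 via (51.97,10.71): [(52.2142, 0) (77, 0) (77, 21) (51.7354, 21)]  |A|=525.5294
4. ⊥bis P2·P3 via (71.765,7.91): [(51.8602, 15.526) (77, 5.907) (77, 21) (51.7354, 21)]  |A|=258.867
5. ⊥bis P2·P4 via (68.125,10.64): [(68.282, 9.2427) (77, 5.907) (77, 21) (66.961, 21)]  |A|=124.8067
6. ⊥bis P2·P5 via (51.685,8.33): [(68.282, 9.2427) (77, 5.907) (77, 21) (66.961, 21)]  |A|=124.8067
7. canonical 4-gon: [(68.282, 9.2427) (77, 5.907) (77, 21) (66.961, 21)]
8. shoelace: 124.8067

Area of P2's cell: 124.8067 (4 vertices)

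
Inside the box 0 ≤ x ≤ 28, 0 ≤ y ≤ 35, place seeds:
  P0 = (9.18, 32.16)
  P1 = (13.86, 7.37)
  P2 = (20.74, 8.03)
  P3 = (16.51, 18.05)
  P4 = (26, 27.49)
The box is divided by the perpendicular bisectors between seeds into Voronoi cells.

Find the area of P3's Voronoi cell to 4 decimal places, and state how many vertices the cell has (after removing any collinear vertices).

1. box [0,28]×[0,35]: [(0, 0) (28, 0) (28, 35) (0, 35)]
2. ⊥bis P3·P0 via (12.845,25.105): [(0, 18.4322) (0, 0) (28, 0) (28, 32.9779)]  |A|=719.7403
3. ⊥bis P3·P1 via (15.185,12.71): [(0, 18.4322) (0, 16.4778) (28, 9.5302) (28, 32.9779)]  |A|=355.6274
4. ⊥bis P3·P2 via (18.625,13.04): [(0, 18.4322) (0, 16.4778) (16.8592, 12.2946) (28, 16.9977) (28, 32.9779)]  |A|=314.0308
5. ⊥bis P3·P4 via (21.255,22.77): [(16.8584, 27.1899) (0, 18.4322) (0, 16.4778) (16.8592, 12.2946) (27.2935, 16.6995)]  |A|=219.7468
6. canonical 5-gon: [(16.8584, 27.1899) (0, 18.4322) (0, 16.4778) (16.8592, 12.2946) (27.2935, 16.6995)]
7. shoelace: 219.7468

Area of P3's cell: 219.7468 (5 vertices)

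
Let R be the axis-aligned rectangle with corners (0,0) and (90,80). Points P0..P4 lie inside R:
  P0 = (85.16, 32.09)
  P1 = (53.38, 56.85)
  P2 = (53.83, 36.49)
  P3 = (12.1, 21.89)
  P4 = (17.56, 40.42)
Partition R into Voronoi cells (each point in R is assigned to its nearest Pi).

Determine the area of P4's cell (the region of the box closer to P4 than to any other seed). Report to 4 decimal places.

Area of P4's cell: 1537.1498

1. box [0,90]×[0,80]: [(0, 0) (90, 0) (90, 80) (0, 80)]
2. ⊥bis P4·P0 via (51.36,36.255): [(0, 0) (46.8925, 0) (56.7505, 80) (0, 80)]  |A|=4145.7182
3. ⊥bis P4·P1 via (35.47,48.635): [(0, 0) (46.8925, 0) (49.1976, 18.7066) (21.0834, 80) (0, 80)]  |A|=3052.6419
4. ⊥bis P4·P2 via (35.695,38.455): [(0, 0) (31.5282, 0) (36.5443, 46.2929) (21.0834, 80) (0, 80)]  |A|=2546.8685
5. ⊥bis P4·P3 via (14.83,31.155): [(0, 35.5248) (34.2829, 25.4231) (36.5443, 46.2929) (21.0834, 80) (0, 80)]  |A|=1537.1498
6. canonical 5-gon: [(0, 35.5248) (34.2829, 25.4231) (36.5443, 46.2929) (21.0834, 80) (0, 80)]
7. shoelace: 1537.1498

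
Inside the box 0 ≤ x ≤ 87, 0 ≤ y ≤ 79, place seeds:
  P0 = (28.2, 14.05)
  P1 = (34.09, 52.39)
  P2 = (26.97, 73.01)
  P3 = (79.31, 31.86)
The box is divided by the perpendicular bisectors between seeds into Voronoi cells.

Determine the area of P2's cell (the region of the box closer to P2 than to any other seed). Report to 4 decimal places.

1. box [0,87]×[0,79]: [(0, 0) (87, 0) (87, 79) (0, 79)]
2. ⊥bis P2·P0 via (27.585,43.53): [(0, 42.9545) (87, 44.7695) (87, 79) (0, 79)]  |A|=3057.0049
3. ⊥bis P2·P1 via (30.53,62.7): [(0, 52.1581) (77.7359, 79) (0, 79)]  |A|=1043.2889
4. ⊥bis P2·P3 via (53.14,52.435): [(0, 52.1581) (72.643, 77.2414) (74.0256, 79) (0, 79)]  |A|=1040.0264
5. canonical 4-gon: [(0, 52.1581) (72.643, 77.2414) (74.0256, 79) (0, 79)]
6. shoelace: 1040.0264

Area of P2's cell: 1040.0264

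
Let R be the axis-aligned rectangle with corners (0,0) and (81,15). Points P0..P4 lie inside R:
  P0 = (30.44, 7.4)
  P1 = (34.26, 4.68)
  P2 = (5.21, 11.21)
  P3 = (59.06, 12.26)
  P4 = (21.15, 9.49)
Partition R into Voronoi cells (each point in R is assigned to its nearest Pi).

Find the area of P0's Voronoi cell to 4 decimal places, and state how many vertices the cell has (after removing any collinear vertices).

1. box [0,81]×[0,15]: [(0, 0) (81, 0) (81, 15) (0, 15)]
2. ⊥bis P0·P1 via (32.35,6.04): [(0, 0) (28.0493, 0) (38.7299, 15) (0, 15)]  |A|=500.8437
3. ⊥bis P0·P2 via (17.825,9.305): [(16.4198, 0) (28.0493, 0) (38.7299, 15) (18.685, 15)]  |A|=237.5573
4. ⊥bis P0·P3 via (44.75,9.83): [(16.4198, 0) (28.0493, 0) (38.7299, 15) (18.685, 15)]  |A|=237.5573
5. ⊥bis P0·P4 via (25.795,8.445): [(23.8951, 0) (28.0493, 0) (38.7299, 15) (27.2697, 15)]  |A|=117.1077
6. canonical 4-gon: [(23.8951, 0) (28.0493, 0) (38.7299, 15) (27.2697, 15)]
7. shoelace: 117.1077

Area of P0's cell: 117.1077 (4 vertices)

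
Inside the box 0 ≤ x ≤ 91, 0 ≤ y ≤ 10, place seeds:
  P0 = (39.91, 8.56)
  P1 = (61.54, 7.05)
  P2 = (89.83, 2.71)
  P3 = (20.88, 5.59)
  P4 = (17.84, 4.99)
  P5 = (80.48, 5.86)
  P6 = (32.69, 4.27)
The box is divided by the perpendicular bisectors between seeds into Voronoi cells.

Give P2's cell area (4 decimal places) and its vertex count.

Area of P2's cell: 56.0412 (4 vertices)

1. box [0,91]×[0,10]: [(0, 0) (91, 0) (91, 10) (0, 10)]
2. ⊥bis P2·P0 via (64.87,5.635): [(64.2096, 0) (91, 0) (91, 10) (65.3815, 10)]  |A|=262.0441
3. ⊥bis P2·P1 via (75.685,4.88): [(74.9364, 0) (91, 0) (91, 10) (76.4705, 10)]  |A|=152.9659
4. ⊥bis P2·P3 via (55.355,4.15): [(74.9364, 0) (91, 0) (91, 10) (76.4705, 10)]  |A|=152.9659
5. ⊥bis P2·P4 via (53.835,3.85): [(74.9364, 0) (91, 0) (91, 10) (76.4705, 10)]  |A|=152.9659
6. ⊥bis P2·P5 via (85.155,4.285): [(83.7114, 0) (91, 0) (91, 10) (87.0804, 10)]  |A|=56.0412
7. ⊥bis P2·P6 via (61.26,3.49): [(83.7114, 0) (91, 0) (91, 10) (87.0804, 10)]  |A|=56.0412
8. canonical 4-gon: [(83.7114, 0) (91, 0) (91, 10) (87.0804, 10)]
9. shoelace: 56.0412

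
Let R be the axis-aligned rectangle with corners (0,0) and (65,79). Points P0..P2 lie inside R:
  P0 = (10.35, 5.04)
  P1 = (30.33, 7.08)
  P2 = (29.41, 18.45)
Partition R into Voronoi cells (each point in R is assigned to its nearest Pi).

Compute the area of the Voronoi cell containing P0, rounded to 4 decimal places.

1. box [0,65]×[0,79]: [(0, 0) (65, 0) (65, 79) (0, 79)]
2. ⊥bis P0·P1 via (20.34,6.06): [(0, 0) (20.9587, 0) (12.8927, 79) (0, 79)]  |A|=1337.1308
3. ⊥bis P0·P2 via (19.88,11.745): [(0, 40.001) (0, 0) (20.9587, 0) (19.7391, 11.9453)]  |A|=519.9706
4. canonical 4-gon: [(0, 40.001) (0, 0) (20.9587, 0) (19.7391, 11.9453)]
5. shoelace: 519.9706

Area of P0's cell: 519.9706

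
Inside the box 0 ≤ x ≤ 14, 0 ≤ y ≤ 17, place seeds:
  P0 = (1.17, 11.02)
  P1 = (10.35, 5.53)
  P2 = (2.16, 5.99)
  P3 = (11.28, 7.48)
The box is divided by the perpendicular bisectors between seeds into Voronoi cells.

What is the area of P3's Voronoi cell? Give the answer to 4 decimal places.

Area of P3's cell: 68.3915

1. box [0,14]×[0,17]: [(0, 0) (14, 0) (14, 17) (0, 17)]
2. ⊥bis P3·P0 via (6.225,9.25): [(2.9861, 0) (14, 0) (14, 17) (8.9386, 17)]  |A|=136.6394
3. ⊥bis P3·P1 via (10.815,6.505): [(6.0582, 8.7736) (14, 4.986) (14, 17) (8.9386, 17)]  |A|=68.5247
4. ⊥bis P3·P2 via (6.72,6.735): [(6.2823, 9.4138) (6.4147, 8.6036) (14, 4.986) (14, 17) (8.9386, 17)]  |A|=68.3915
5. canonical 5-gon: [(6.2823, 9.4138) (6.4147, 8.6036) (14, 4.986) (14, 17) (8.9386, 17)]
6. shoelace: 68.3915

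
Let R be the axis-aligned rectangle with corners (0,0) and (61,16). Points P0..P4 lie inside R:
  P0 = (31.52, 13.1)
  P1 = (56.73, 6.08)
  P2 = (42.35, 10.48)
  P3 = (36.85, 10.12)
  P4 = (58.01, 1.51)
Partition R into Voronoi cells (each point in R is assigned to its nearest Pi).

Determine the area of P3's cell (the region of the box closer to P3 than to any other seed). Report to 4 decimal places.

1. box [0,61]×[0,16]: [(0, 0) (61, 0) (61, 16) (0, 16)]
2. ⊥bis P3·P0 via (34.185,11.61): [(27.6939, 0) (61, 0) (61, 16) (36.6394, 16)]  |A|=461.3336
3. ⊥bis P3·P1 via (46.79,8.1): [(27.6939, 0) (45.1439, 0) (48.3954, 16) (36.6394, 16)]  |A|=233.6484
4. ⊥bis P3·P2 via (39.6,10.3): [(27.6939, 0) (40.2742, 0) (39.2269, 16) (36.6394, 16)]  |A|=121.3423
5. ⊥bis P3·P4 via (47.43,5.815): [(27.6939, 0) (40.2742, 0) (39.2269, 16) (36.6394, 16)]  |A|=121.3423
6. canonical 4-gon: [(27.6939, 0) (40.2742, 0) (39.2269, 16) (36.6394, 16)]
7. shoelace: 121.3423

Area of P3's cell: 121.3423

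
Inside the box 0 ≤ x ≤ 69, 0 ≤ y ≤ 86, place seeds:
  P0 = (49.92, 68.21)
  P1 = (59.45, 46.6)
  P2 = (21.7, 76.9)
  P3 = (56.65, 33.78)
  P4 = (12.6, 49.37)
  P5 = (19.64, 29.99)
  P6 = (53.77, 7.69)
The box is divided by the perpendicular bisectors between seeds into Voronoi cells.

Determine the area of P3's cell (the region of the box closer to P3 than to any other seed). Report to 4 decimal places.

1. box [0,69]×[0,86]: [(0, 0) (69, 0) (69, 86) (0, 86)]
2. ⊥bis P3·P0 via (53.285,50.995): [(0, 40.5794) (0, 0) (69, 0) (69, 54.0668)]  |A|=3265.2948
3. ⊥bis P3·P1 via (58.05,40.19): [(29.6928, 46.3835) (0, 40.5794) (0, 0) (69, 0) (69, 37.7984)]  |A|=2945.5629
4. ⊥bis P3·P2 via (39.175,55.34): [(29.6928, 46.3835) (27.6264, 45.9795) (0, 23.5875) (0, 0) (69, 0) (69, 37.7984)]  |A|=2710.8503
5. ⊥bis P3·P4 via (34.625,41.575): [(35.8508, 45.0385) (19.9109, 0) (69, 0) (69, 37.7984)]  |A|=1731.9428
6. ⊥bis P3·P5 via (38.145,31.885): [(36.8197, 44.8269) (41.4102, 0) (69, 0) (69, 37.7984)]  |A|=1226.5655
7. ⊥bis P3·P6 via (55.21,20.735): [(36.8197, 44.8269) (39.1048, 22.5128) (69, 19.2128) (69, 37.7984)]  |A|=628.8181
8. canonical 4-gon: [(36.8197, 44.8269) (39.1048, 22.5128) (69, 19.2128) (69, 37.7984)]
9. shoelace: 628.8181

Area of P3's cell: 628.8181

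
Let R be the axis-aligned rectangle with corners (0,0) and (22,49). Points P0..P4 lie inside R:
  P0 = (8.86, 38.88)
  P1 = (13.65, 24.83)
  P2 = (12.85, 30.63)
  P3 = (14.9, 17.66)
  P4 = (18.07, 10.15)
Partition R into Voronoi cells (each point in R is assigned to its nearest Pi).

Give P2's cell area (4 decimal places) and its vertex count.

1. box [0,22]×[0,49]: [(0, 0) (22, 0) (22, 49) (0, 49)]
2. ⊥bis P2·P0 via (10.855,34.755): [(0, 29.5051) (0, 0) (22, 0) (22, 40.1451)]  |A|=766.1528
3. ⊥bis P2·P1 via (13.25,27.73): [(0, 29.5051) (0, 25.9024) (22, 28.9369) (22, 40.1451)]  |A|=162.9204
4. ⊥bis P2·P3 via (13.875,24.145): [(0, 29.5051) (0, 25.9024) (22, 28.9369) (22, 40.1451)]  |A|=162.9204
5. ⊥bis P2·P4 via (15.46,20.39): [(0, 29.5051) (0, 25.9024) (22, 28.9369) (22, 40.1451)]  |A|=162.9204
6. canonical 4-gon: [(0, 29.5051) (0, 25.9024) (22, 28.9369) (22, 40.1451)]
7. shoelace: 162.9204

Area of P2's cell: 162.9204 (4 vertices)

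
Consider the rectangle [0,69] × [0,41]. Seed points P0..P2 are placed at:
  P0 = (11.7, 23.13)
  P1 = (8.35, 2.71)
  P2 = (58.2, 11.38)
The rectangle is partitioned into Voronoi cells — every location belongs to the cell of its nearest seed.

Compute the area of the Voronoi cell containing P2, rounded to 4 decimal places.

Area of P2's cell: 1344.5092

1. box [0,69]×[0,41]: [(0, 0) (69, 0) (69, 41) (0, 41)]
2. ⊥bis P2·P0 via (34.95,17.255): [(30.5899, 0) (69, 0) (69, 41) (40.9501, 41)]  |A|=1362.4311
3. ⊥bis P2·P1 via (33.275,7.045): [(32.9061, 9.1662) (34.5003, 0) (69, 0) (69, 41) (40.9501, 41)]  |A|=1344.5092
4. canonical 5-gon: [(32.9061, 9.1662) (34.5003, 0) (69, 0) (69, 41) (40.9501, 41)]
5. shoelace: 1344.5092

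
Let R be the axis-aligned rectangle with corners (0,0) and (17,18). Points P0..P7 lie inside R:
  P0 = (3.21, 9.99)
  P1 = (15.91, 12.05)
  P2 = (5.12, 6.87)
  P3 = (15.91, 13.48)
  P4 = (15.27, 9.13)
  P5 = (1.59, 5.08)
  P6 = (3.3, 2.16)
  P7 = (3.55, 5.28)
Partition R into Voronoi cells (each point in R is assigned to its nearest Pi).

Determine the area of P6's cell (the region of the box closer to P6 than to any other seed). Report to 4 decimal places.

1. box [0,17]×[0,18]: [(0, 0) (17, 0) (17, 18) (0, 18)]
2. ⊥bis P6·P0 via (3.255,6.075): [(0, 6.0376) (0, 0) (17, 0) (17, 6.233)]  |A|=104.2999
3. ⊥bis P6·P1 via (9.605,7.105): [(10.3489, 6.1565) (0, 6.0376) (0, 0) (15.1774, 0)]  |A|=77.9614
4. ⊥bis P6·P2 via (4.21,4.515): [(14.8657, 0.3975) (0.2619, 6.0406) (0, 6.0376) (0, 0) (15.1774, 0)]  |A|=48.654
5. ⊥bis P6·P3 via (9.605,7.82): [(14.8657, 0.3975) (0.2619, 6.0406) (0, 6.0376) (0, 0) (15.1774, 0)]  |A|=48.654
6. ⊥bis P6·P4 via (9.285,5.645): [(11.6074, 1.6565) (0.2619, 6.0406) (0, 6.0376) (0, 0) (12.572, 0)]  |A|=46.0446
7. ⊥bis P6·P5 via (2.445,3.62): [(11.6074, 1.6565) (4.0674, 4.5701) (0, 2.1882) (0, 0) (12.572, 0)]  |A|=38.0178
8. ⊥bis P6·P7 via (3.425,3.72): [(11.6074, 1.6565) (7.011, 3.4327) (2.7132, 3.777) (0, 2.1882) (0, 0) (12.572, 0)]  |A|=36.0804
9. canonical 6-gon: [(11.6074, 1.6565) (7.011, 3.4327) (2.7132, 3.777) (0, 2.1882) (0, 0) (12.572, 0)]
10. shoelace: 36.0804

Area of P6's cell: 36.0804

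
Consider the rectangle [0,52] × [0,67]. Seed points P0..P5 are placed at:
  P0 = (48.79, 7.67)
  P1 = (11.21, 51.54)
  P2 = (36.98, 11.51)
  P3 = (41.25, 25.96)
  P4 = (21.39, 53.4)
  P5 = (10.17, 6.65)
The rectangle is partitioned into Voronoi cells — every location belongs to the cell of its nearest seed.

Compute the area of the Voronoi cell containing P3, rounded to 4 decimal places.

1. box [0,52]×[0,67]: [(0, 0) (52, 0) (52, 67) (0, 67)]
2. ⊥bis P3·P0 via (45.02,16.815): [(0, 0) (4.2314, 0) (52, 19.6925) (52, 67) (0, 67)]  |A|=3013.6584
3. ⊥bis P3·P1 via (26.23,38.75): [(0, 7.9467) (0, 0) (4.2314, 0) (52, 19.6925) (52, 67) (50.2858, 67)]  |A|=1528.8876
4. ⊥bis P3·P2 via (39.115,18.735): [(15.2034, 25.8009) (45.2674, 16.917) (52, 19.6925) (52, 67) (50.2858, 67)]  |A|=977.3171
5. ⊥bis P3·P4 via (31.32,39.68): [(20.1182, 31.5726) (15.2034, 25.8009) (45.2674, 16.917) (52, 19.6925) (52, 54.6474)]  |A|=750.0395
6. ⊥bis P3·P5 via (25.71,16.305): [(20.1182, 31.5726) (17.8669, 28.9287) (20.8462, 24.1335) (45.2674, 16.917) (52, 19.6925) (52, 54.6474)]  |A|=738.9942
7. canonical 6-gon: [(20.1182, 31.5726) (17.8669, 28.9287) (20.8462, 24.1335) (45.2674, 16.917) (52, 19.6925) (52, 54.6474)]
8. shoelace: 738.9942

Area of P3's cell: 738.9942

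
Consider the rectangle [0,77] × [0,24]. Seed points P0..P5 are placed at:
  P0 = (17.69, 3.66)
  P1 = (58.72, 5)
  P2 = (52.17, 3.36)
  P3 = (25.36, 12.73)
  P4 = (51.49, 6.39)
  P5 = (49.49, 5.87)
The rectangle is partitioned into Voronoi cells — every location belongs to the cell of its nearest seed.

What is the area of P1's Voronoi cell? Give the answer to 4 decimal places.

1. box [0,77]×[0,24]: [(0, 0) (77, 0) (77, 24) (0, 24)]
2. ⊥bis P1·P0 via (38.205,4.33): [(38.3464, 0) (77, 0) (77, 24) (37.5626, 24)]  |A|=937.0919
3. ⊥bis P1·P2 via (55.445,4.18): [(56.4916, 0) (77, 0) (77, 24) (50.4824, 24)]  |A|=564.3116
4. ⊥bis P1·P3 via (42.04,8.865): [(56.4916, 0) (77, 0) (77, 24) (50.4824, 24)]  |A|=564.3116
5. ⊥bis P1·P4 via (55.105,5.695): [(55.0879, 5.6061) (56.4916, 0) (77, 0) (77, 24) (58.6242, 24)]  |A|=489.4323
6. ⊥bis P1·P5 via (54.105,5.435): [(55.0879, 5.6061) (56.4916, 0) (77, 0) (77, 24) (58.6242, 24)]  |A|=489.4323
7. canonical 5-gon: [(55.0879, 5.6061) (56.4916, 0) (77, 0) (77, 24) (58.6242, 24)]
8. shoelace: 489.4323

Area of P1's cell: 489.4323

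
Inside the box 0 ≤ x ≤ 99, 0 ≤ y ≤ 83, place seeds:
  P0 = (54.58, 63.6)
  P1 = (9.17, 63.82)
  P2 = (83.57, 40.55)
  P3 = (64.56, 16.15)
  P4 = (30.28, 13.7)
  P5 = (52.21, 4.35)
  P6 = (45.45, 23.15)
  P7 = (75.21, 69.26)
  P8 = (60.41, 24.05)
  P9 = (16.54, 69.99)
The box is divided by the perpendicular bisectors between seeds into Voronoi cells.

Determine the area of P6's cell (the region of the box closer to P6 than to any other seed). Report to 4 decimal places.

1. box [0,99]×[0,83]: [(0, 0) (99, 0) (99, 83) (0, 83)]
2. ⊥bis P6·P0 via (50.015,43.375): [(0, 54.6639) (0, 0) (99, 0) (99, 32.3186)]  |A|=4305.6329
3. ⊥bis P6·P1 via (27.31,43.485): [(31.7964, 47.4871) (0, 19.1229) (0, 0) (99, 0) (99, 32.3186)]  |A|=3740.5944
4. ⊥bis P6·P2 via (64.51,31.85): [(60.31, 41.0513) (31.7964, 47.4871) (0, 19.1229) (0, 0) (79.048, 0)]  |A|=2705.8655
5. ⊥bis P6·P3 via (55.005,19.65): [(61.716, 37.9711) (60.31, 41.0513) (31.7964, 47.4871) (0, 19.1229) (0, 0) (47.8072, 0)]  |A|=2112.7414
6. ⊥bis P6·P4 via (37.865,18.425): [(48.3758, 1.5522) (61.716, 37.9711) (60.31, 41.0513) (31.7964, 47.4871) (24.0601, 40.5859)]  |A|=882.5755
7. ⊥bis P6·P5 via (48.83,13.75): [(42.2509, 11.3843) (53.4527, 15.4122) (61.716, 37.9711) (60.31, 41.0513) (31.7964, 47.4871) (24.0601, 40.5859)]  |A|=815.1717
8. ⊥bis P6·P7 via (60.33,46.205): [(42.2509, 11.3843) (53.4527, 15.4122) (61.716, 37.9711) (60.31, 41.0513) (31.7964, 47.4871) (24.0601, 40.5859)]  |A|=815.1717
9. ⊥bis P6·P8 via (52.93,23.6): [(42.2509, 11.3843) (53.4232, 15.4016) (51.7641, 42.9802) (31.7964, 47.4871) (24.0601, 40.5859)]  |A|=670.0024
10. ⊥bis P6·P9 via (30.995,46.57): [(42.2509, 11.3843) (53.4232, 15.4016) (51.7641, 42.9802) (32.2976, 47.374) (30.2592, 46.1159) (24.0601, 40.5859)]  |A|=669.5718
11. canonical 6-gon: [(42.2509, 11.3843) (53.4232, 15.4016) (51.7641, 42.9802) (32.2976, 47.374) (30.2592, 46.1159) (24.0601, 40.5859)]
12. shoelace: 669.5718

Area of P6's cell: 669.5718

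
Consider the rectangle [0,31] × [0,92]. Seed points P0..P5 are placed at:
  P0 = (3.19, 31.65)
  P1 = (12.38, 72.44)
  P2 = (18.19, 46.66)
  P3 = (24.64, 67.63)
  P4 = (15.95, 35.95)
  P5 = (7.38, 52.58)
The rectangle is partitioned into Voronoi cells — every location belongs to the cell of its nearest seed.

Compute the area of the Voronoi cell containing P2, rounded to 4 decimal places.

Area of P2's cell: 293.4612

1. box [0,31]×[0,92]: [(0, 0) (31, 0) (31, 92) (0, 92)]
2. ⊥bis P2·P0 via (10.69,39.155): [(0, 49.8379) (31, 18.8585) (31, 92) (0, 92)]  |A|=1787.2057
3. ⊥bis P2·P1 via (15.285,59.55): [(0, 56.1052) (0, 49.8379) (31, 18.8585) (31, 63.0917)]  |A|=782.7577
4. ⊥bis P2·P3 via (21.415,57.145): [(14.3102, 59.3303) (0, 56.1052) (0, 49.8379) (31, 18.8585) (31, 54.1968)]  |A|=708.5312
5. ⊥bis P2·P4 via (17.07,41.305): [(14.3102, 59.3303) (0, 56.1052) (0, 49.8379) (6.2804, 43.5616) (31, 38.3915) (31, 54.1968)]  |A|=467.1073
6. ⊥bis P2·P5 via (12.785,49.62): [(17.556, 58.332) (9.1397, 42.9636) (31, 38.3915) (31, 54.1968)]  |A|=293.4612
7. canonical 4-gon: [(17.556, 58.332) (9.1397, 42.9636) (31, 38.3915) (31, 54.1968)]
8. shoelace: 293.4612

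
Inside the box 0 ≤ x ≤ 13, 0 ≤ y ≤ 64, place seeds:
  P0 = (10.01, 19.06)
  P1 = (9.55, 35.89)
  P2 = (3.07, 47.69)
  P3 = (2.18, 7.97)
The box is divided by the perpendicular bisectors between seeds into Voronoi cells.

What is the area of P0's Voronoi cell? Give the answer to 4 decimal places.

Area of P0's cell: 184.0319

1. box [0,13]×[0,64]: [(0, 0) (13, 0) (13, 64) (0, 64)]
2. ⊥bis P0·P1 via (9.78,27.475): [(0, 27.2077) (0, 0) (13, 0) (13, 27.563)]  |A|=356.0096
3. ⊥bis P0·P2 via (6.54,33.375): [(0, 27.2077) (0, 0) (13, 0) (13, 27.563)]  |A|=356.0096
4. ⊥bis P0·P3 via (6.095,13.515): [(0, 27.2077) (0, 17.8183) (13, 8.6398) (13, 27.563)]  |A|=184.0319
5. canonical 4-gon: [(0, 27.2077) (0, 17.8183) (13, 8.6398) (13, 27.563)]
6. shoelace: 184.0319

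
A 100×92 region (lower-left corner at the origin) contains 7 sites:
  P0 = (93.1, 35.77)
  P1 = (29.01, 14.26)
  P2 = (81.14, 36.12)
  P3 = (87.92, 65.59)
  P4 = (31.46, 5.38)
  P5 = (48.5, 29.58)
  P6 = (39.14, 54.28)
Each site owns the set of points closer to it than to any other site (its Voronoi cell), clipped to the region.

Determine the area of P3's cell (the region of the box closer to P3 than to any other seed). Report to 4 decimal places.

Area of P3's cell: 1562.9788

1. box [0,100]×[0,92]: [(0, 0) (100, 0) (100, 92) (0, 92)]
2. ⊥bis P3·P0 via (90.51,50.68): [(0, 34.9576) (100, 52.3285) (100, 92) (0, 92)]  |A|=4835.6948
3. ⊥bis P3·P1 via (58.465,39.925): [(54.5384, 44.4314) (100, 52.3285) (100, 92) (13.0905, 92)]  |A|=2968.8445
4. ⊥bis P3·P2 via (84.53,50.855): [(40.0185, 61.0955) (87.5361, 50.1634) (100, 52.3285) (100, 92) (13.0905, 92)]  |A|=2652.2924
5. ⊥bis P3·P4 via (59.69,35.485): [(40.0185, 61.0955) (87.5361, 50.1634) (100, 52.3285) (100, 92) (13.0905, 92)]  |A|=2652.2924
6. ⊥bis P3·P5 via (68.21,47.585): [(60.0856, 56.4788) (87.5361, 50.1634) (100, 52.3285) (100, 92) (27.6371, 92)]  |A|=2146.0155
7. ⊥bis P3·P6 via (63.53,59.935): [(64.5706, 55.447) (87.5361, 50.1634) (100, 52.3285) (100, 92) (56.0955, 92)]  |A|=1562.9788
8. canonical 5-gon: [(64.5706, 55.447) (87.5361, 50.1634) (100, 52.3285) (100, 92) (56.0955, 92)]
9. shoelace: 1562.9788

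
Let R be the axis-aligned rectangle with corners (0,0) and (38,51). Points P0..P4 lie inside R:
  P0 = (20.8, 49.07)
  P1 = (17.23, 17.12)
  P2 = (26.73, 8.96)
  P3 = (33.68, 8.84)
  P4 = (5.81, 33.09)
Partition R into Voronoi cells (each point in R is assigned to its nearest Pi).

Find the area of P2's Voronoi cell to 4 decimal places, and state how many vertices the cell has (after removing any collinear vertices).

1. box [0,38]×[0,51]: [(0, 0) (38, 0) (38, 51) (0, 51)]
2. ⊥bis P2·P0 via (23.765,29.015): [(0, 25.5015) (0, 0) (38, 0) (38, 31.1196)]  |A|=1075.8
3. ⊥bis P2·P1 via (21.98,13.04): [(37.438, 31.0365) (10.7793, 0) (38, 0) (38, 31.1196)]  |A|=431.1611
4. ⊥bis P2·P3 via (30.205,8.9): [(30.4467, 22.897) (10.7793, 0) (30.0513, 0)]  |A|=220.6359
5. ⊥bis P2·P4 via (16.27,21.025): [(30.4467, 22.897) (10.7793, 0) (30.0513, 0)]  |A|=220.6359
6. canonical 3-gon: [(30.4467, 22.897) (10.7793, 0) (30.0513, 0)]
7. shoelace: 220.6359

Area of P2's cell: 220.6359 (3 vertices)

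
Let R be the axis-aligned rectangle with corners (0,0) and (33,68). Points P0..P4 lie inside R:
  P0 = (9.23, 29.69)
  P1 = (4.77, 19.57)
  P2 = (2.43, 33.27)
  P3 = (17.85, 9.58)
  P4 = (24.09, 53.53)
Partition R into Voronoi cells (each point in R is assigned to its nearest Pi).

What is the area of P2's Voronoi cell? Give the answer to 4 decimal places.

1. box [0,33]×[0,68]: [(0, 0) (33, 0) (33, 68) (0, 68)]
2. ⊥bis P2·P0 via (5.83,31.48): [(0, 20.4063) (25.0567, 68) (0, 68)]  |A|=596.2712
3. ⊥bis P2·P1 via (3.6,26.42): [(0, 25.8051) (3.1232, 26.3386) (25.0567, 68) (0, 68)]  |A|=587.8404
4. ⊥bis P2·P3 via (10.14,21.425): [(0, 25.8051) (3.1232, 26.3386) (25.0567, 68) (0, 68)]  |A|=587.8404
5. ⊥bis P2·P4 via (13.26,43.4): [(0, 57.5763) (0, 25.8051) (3.1232, 26.3386) (12.5213, 44.1897)]  |A|=224.2778
6. canonical 4-gon: [(0, 57.5763) (0, 25.8051) (3.1232, 26.3386) (12.5213, 44.1897)]
7. shoelace: 224.2778

Area of P2's cell: 224.2778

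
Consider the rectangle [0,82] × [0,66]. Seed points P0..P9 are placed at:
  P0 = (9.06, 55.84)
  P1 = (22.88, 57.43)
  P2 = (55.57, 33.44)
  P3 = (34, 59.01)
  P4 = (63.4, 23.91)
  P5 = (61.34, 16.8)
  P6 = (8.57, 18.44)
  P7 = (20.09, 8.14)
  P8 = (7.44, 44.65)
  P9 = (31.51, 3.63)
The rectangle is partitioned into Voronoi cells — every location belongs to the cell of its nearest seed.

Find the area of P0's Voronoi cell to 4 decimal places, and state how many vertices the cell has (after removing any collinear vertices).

Area of P0's cell: 249.2468 (4 vertices)

1. box [0,82]×[0,66]: [(0, 0) (82, 0) (82, 66) (0, 66)]
2. ⊥bis P0·P1 via (15.97,56.635): [(0, 0) (22.4859, 0) (14.8926, 66) (0, 66)]  |A|=1233.4887
3. ⊥bis P0·P2 via (32.315,44.64): [(0, 0) (10.8156, 0) (20.2356, 19.5591) (14.8926, 66) (0, 66)]  |A|=1119.3588
4. ⊥bis P0·P3 via (21.53,57.425): [(0, 0) (10.8156, 0) (20.2356, 19.5591) (14.8926, 66) (0, 66)]  |A|=1119.3588
5. ⊥bis P0·P4 via (36.23,39.875): [(0, 0) (10.8156, 0) (20.2356, 19.5591) (14.8926, 66) (0, 66)]  |A|=1119.3588
6. ⊥bis P0·P5 via (35.2,36.32): [(0, 0) (8.0781, 0) (15.7884, 10.3251) (20.2356, 19.5591) (14.8926, 66) (0, 66)]  |A|=1105.2261
7. ⊥bis P0·P6 via (8.815,37.14): [(0, 37.2555) (18.2271, 37.0167) (14.8926, 66) (0, 66)]  |A|=477.7823
8. ⊥bis P0·P7 via (14.575,31.99): [(0, 37.2555) (18.2271, 37.0167) (14.8926, 66) (0, 66)]  |A|=477.7823
9. ⊥bis P0·P8 via (8.25,50.245): [(0, 51.4394) (16.8484, 49.0002) (14.8926, 66) (0, 66)]  |A|=249.2468
10. ⊥bis P0·P9 via (20.285,29.735): [(0, 51.4394) (16.8484, 49.0002) (14.8926, 66) (0, 66)]  |A|=249.2468
11. canonical 4-gon: [(0, 51.4394) (16.8484, 49.0002) (14.8926, 66) (0, 66)]
12. shoelace: 249.2468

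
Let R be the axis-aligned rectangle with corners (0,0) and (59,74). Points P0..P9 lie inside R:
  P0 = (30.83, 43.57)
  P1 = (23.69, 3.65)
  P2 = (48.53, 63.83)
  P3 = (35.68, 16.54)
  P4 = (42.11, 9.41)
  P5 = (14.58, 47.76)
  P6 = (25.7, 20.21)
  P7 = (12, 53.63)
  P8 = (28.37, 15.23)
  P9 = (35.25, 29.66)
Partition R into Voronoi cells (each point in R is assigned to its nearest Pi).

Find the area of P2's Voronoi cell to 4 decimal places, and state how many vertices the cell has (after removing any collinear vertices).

1. box [0,59]×[0,74]: [(0, 0) (59, 0) (59, 74) (0, 74)]
2. ⊥bis P2·P0 via (39.68,53.7): [(59, 36.8212) (59, 74) (16.444, 74)]  |A|=791.0908
3. ⊥bis P2·P1 via (36.11,33.74): [(59, 36.8212) (59, 74) (16.444, 74)]  |A|=791.0908
4. ⊥bis P2·P3 via (42.105,40.185): [(59, 36.8212) (59, 74) (16.444, 74)]  |A|=791.0908
5. ⊥bis P2·P4 via (45.32,36.62): [(59, 36.8212) (59, 74) (16.444, 74)]  |A|=791.0908
6. ⊥bis P2·P5 via (31.555,55.795): [(27.5168, 64.3263) (59, 36.8212) (59, 74) (22.9378, 74)]  |A|=759.6812
7. ⊥bis P2·P6 via (37.115,42.02): [(27.5168, 64.3263) (59, 36.8212) (59, 74) (22.9378, 74)]  |A|=759.6812
8. ⊥bis P2·P7 via (30.265,58.73): [(29.0849, 62.9563) (59, 36.8212) (59, 74) (26.0013, 74)]  |A|=738.3168
9. ⊥bis P2·P8 via (38.45,39.53): [(29.0849, 62.9563) (59, 36.8212) (59, 74) (26.0013, 74)]  |A|=738.3168
10. ⊥bis P2·P9 via (41.89,46.745): [(29.0849, 62.9563) (52.2493, 42.7189) (59, 40.0953) (59, 74) (26.0013, 74)]  |A|=727.2658
11. canonical 5-gon: [(29.0849, 62.9563) (52.2493, 42.7189) (59, 40.0953) (59, 74) (26.0013, 74)]
12. shoelace: 727.2658

Area of P2's cell: 727.2658 (5 vertices)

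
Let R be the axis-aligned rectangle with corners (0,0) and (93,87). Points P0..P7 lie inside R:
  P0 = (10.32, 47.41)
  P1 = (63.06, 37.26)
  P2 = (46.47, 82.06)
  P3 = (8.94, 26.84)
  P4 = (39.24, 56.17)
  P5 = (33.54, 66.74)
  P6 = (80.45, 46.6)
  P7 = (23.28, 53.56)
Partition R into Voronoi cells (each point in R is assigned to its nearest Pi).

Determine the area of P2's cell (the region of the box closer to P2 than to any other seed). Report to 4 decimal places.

1. box [0,93]×[0,87]: [(0, 0) (93, 0) (93, 87) (0, 87)]
2. ⊥bis P2·P0 via (28.395,64.735): [(90.4439, 0) (93, 0) (93, 87) (7.0539, 87)]  |A|=3849.8475
3. ⊥bis P2·P1 via (54.765,59.66): [(38.8931, 53.7824) (93, 73.8189) (93, 87) (7.0539, 87)]  |A|=1784.055
4. ⊥bis P2·P3 via (27.705,54.45): [(38.8931, 53.7824) (93, 73.8189) (93, 87) (7.0539, 87)]  |A|=1784.055
5. ⊥bis P2·P4 via (42.855,69.115): [(17.377, 76.2299) (64.2005, 63.1541) (93, 73.8189) (93, 87) (7.0539, 87)]  |A|=1399.1904
6. ⊥bis P2·P5 via (40.005,74.4): [(47.954, 67.691) (64.2005, 63.1541) (93, 73.8189) (93, 87) (25.076, 87)]  |A|=1104.6121
7. ⊥bis P2·P6 via (63.46,64.33): [(47.954, 67.691) (62.6769, 63.5796) (87.1174, 87) (25.076, 87)]  |A|=821.6281
8. ⊥bis P2·P7 via (34.875,67.81): [(47.954, 67.691) (62.6769, 63.5796) (87.1174, 87) (25.076, 87)]  |A|=821.6281
9. canonical 4-gon: [(47.954, 67.691) (62.6769, 63.5796) (87.1174, 87) (25.076, 87)]
10. shoelace: 821.6281

Area of P2's cell: 821.6281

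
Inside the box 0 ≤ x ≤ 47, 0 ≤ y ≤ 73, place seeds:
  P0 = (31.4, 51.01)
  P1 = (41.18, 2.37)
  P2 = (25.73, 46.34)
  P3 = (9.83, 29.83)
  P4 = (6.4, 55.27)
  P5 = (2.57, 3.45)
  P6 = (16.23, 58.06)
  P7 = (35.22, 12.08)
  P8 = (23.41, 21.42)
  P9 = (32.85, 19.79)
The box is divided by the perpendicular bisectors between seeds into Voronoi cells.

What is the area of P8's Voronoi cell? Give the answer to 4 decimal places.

1. box [0,47]×[0,73]: [(0, 0) (47, 0) (47, 73) (0, 73)]
2. ⊥bis P8·P0 via (27.405,36.215): [(0, 43.615) (0, 0) (47, 0) (47, 30.9239)]  |A|=1751.6638
3. ⊥bis P8·P1 via (32.295,11.895): [(0, 43.615) (0, 0) (19.5432, 0) (47, 25.6119) (47, 30.9239)]  |A|=1400.0525
4. ⊥bis P8·P2 via (24.57,33.88): [(42.0944, 32.2485) (0, 36.1674) (0, 0) (19.5432, 0) (47, 25.6119) (47, 30.9239)]  |A|=1243.3018
5. ⊥bis P8·P3 via (16.62,25.625): [(42.0944, 32.2485) (21.887, 34.1298) (0.7506, 0) (19.5432, 0) (47, 25.6119) (47, 30.9239)]  |A|=834.6953
6. ⊥bis P8·P4 via (14.905,38.345): [(42.0944, 32.2485) (21.887, 34.1298) (0.7506, 0) (19.5432, 0) (47, 25.6119) (47, 30.9239)]  |A|=834.6953
7. ⊥bis P8·P5 via (12.99,12.435): [(42.0944, 32.2485) (21.887, 34.1298) (10.3486, 15.4983) (21.8539, 2.1554) (47, 25.6119) (47, 30.9239)]  |A|=661.2539
8. ⊥bis P8·P6 via (19.82,39.74): [(42.0944, 32.2485) (21.887, 34.1298) (10.3486, 15.4983) (21.8539, 2.1554) (47, 25.6119) (47, 30.9239)]  |A|=661.2539
9. ⊥bis P8·P7 via (29.315,16.75): [(41.6079, 32.2938) (21.887, 34.1298) (10.3486, 15.4983) (19.7252, 4.6241)]  |A|=443.0093
10. ⊥bis P8·P9 via (28.13,20.605): [(26.9474, 13.7563) (30.3296, 33.3438) (21.887, 34.1298) (10.3486, 15.4983) (19.7252, 4.6241)]  |A|=330.7771
11. canonical 5-gon: [(26.9474, 13.7563) (30.3296, 33.3438) (21.887, 34.1298) (10.3486, 15.4983) (19.7252, 4.6241)]
12. shoelace: 330.7771

Area of P8's cell: 330.7771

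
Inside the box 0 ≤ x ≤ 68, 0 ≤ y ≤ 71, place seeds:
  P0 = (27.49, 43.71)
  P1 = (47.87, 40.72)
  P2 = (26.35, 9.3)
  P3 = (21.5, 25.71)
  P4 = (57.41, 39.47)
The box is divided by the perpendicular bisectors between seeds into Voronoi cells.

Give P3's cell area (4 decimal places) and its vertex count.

1. box [0,68]×[0,71]: [(0, 0) (68, 0) (68, 71) (0, 71)]
2. ⊥bis P3·P0 via (24.495,34.71): [(0, 42.8614) (0, 0) (68, 0) (68, 20.2325)]  |A|=2145.1924
3. ⊥bis P3·P1 via (34.685,33.215): [(36.0164, 30.8759) (0, 42.8614) (0, 0) (53.5912, 0)]  |A|=1599.1963
4. ⊥bis P3·P2 via (23.925,17.505): [(40.79, 22.4895) (36.0164, 30.8759) (0, 42.8614) (0, 10.4339)]  |A|=783.7765
5. ⊥bis P3·P4 via (39.455,32.59): [(40.79, 22.4895) (36.0164, 30.8759) (0, 42.8614) (0, 10.4339)]  |A|=783.7765
6. canonical 4-gon: [(40.79, 22.4895) (36.0164, 30.8759) (0, 42.8614) (0, 10.4339)]
7. shoelace: 783.7765

Area of P3's cell: 783.7765 (4 vertices)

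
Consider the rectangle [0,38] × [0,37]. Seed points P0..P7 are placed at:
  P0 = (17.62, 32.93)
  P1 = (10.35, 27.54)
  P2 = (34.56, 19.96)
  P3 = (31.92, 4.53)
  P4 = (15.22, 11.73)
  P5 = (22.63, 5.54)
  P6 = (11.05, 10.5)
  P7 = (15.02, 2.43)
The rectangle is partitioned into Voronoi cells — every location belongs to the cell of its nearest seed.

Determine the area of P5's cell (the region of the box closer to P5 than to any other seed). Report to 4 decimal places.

Area of P5's cell: 111.0897

1. box [0,38]×[0,37]: [(0, 0) (38, 0) (38, 37) (0, 37)]
2. ⊥bis P5·P0 via (20.125,19.235): [(0, 15.5539) (0, 0) (38, 0) (38, 22.5046)]  |A|=723.1104
3. ⊥bis P5·P1 via (16.49,16.54): [(21.8998, 19.5596) (0, 7.3356) (0, 0) (38, 0) (38, 22.5046)]  |A|=633.1212
4. ⊥bis P5·P2 via (28.595,12.75): [(20.9828, 19.0478) (0, 7.3356) (0, 0) (38, 0) (38, 4.969)]  |A|=481.1477
5. ⊥bis P5·P3 via (27.275,5.035): [(28.1535, 13.1153) (20.9828, 19.0478) (0, 7.3356) (0, 0) (26.7276, 0)]  |A|=382.7636
6. ⊥bis P5·P4 via (18.925,8.635): [(28.1535, 13.1153) (24.9096, 15.7991) (11.7117, 0) (26.7276, 0)]  |A|=141.8045
7. ⊥bis P5·P6 via (16.84,8.02): [(28.1535, 13.1153) (24.9096, 15.7991) (15.1866, 4.1597) (13.4048, 0) (26.7276, 0)]  |A|=138.283
8. ⊥bis P5·P7 via (18.825,3.985): [(28.1535, 13.1153) (24.9096, 15.7991) (17.5818, 7.0271) (20.4536, 0) (26.7276, 0)]  |A|=111.0897
9. canonical 5-gon: [(28.1535, 13.1153) (24.9096, 15.7991) (17.5818, 7.0271) (20.4536, 0) (26.7276, 0)]
10. shoelace: 111.0897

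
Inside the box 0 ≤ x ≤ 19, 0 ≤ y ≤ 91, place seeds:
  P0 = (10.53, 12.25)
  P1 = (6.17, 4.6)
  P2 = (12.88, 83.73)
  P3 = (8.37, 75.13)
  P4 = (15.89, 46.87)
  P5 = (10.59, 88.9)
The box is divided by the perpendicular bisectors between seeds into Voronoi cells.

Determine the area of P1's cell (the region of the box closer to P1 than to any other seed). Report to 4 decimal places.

1. box [0,19]×[0,91]: [(0, 0) (19, 0) (19, 91) (0, 91)]
2. ⊥bis P1·P0 via (8.35,8.425): [(0, 13.184) (0, 0) (19, 0) (19, 2.3552)]  |A|=147.6219
3. ⊥bis P1·P2 via (9.525,44.165): [(0, 13.184) (0, 0) (19, 0) (19, 2.3552)]  |A|=147.6219
4. ⊥bis P1·P3 via (7.27,39.865): [(0, 13.184) (0, 0) (19, 0) (19, 2.3552)]  |A|=147.6219
5. ⊥bis P1·P4 via (11.03,25.735): [(0, 13.184) (0, 0) (19, 0) (19, 2.3552)]  |A|=147.6219
6. ⊥bis P1·P5 via (8.38,46.75): [(0, 13.184) (0, 0) (19, 0) (19, 2.3552)]  |A|=147.6219
7. canonical 4-gon: [(0, 13.184) (0, 0) (19, 0) (19, 2.3552)]
8. shoelace: 147.6219

Area of P1's cell: 147.6219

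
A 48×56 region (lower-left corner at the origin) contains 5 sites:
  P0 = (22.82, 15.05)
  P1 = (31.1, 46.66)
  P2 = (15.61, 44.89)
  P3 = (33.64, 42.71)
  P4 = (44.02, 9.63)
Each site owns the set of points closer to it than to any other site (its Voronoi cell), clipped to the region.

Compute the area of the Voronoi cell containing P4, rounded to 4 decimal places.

1. box [0,48]×[0,56]: [(0, 0) (48, 0) (48, 56) (0, 56)]
2. ⊥bis P4·P0 via (33.42,12.34): [(30.2652, 0) (48, 0) (48, 56) (44.5821, 56)]  |A|=592.2761
3. ⊥bis P4·P1 via (37.56,28.145): [(37.451, 28.107) (30.2652, 0) (48, 0) (48, 31.7876)]  |A|=416.9002
4. ⊥bis P4·P2 via (29.815,27.26): [(37.451, 28.107) (30.2652, 0) (48, 0) (48, 31.7876)]  |A|=416.9002
5. ⊥bis P4·P3 via (38.83,26.17): [(36.7923, 25.5306) (30.2652, 0) (48, 0) (48, 29.0474)]  |A|=389.1678
6. canonical 4-gon: [(36.7923, 25.5306) (30.2652, 0) (48, 0) (48, 29.0474)]
7. shoelace: 389.1678

Area of P4's cell: 389.1678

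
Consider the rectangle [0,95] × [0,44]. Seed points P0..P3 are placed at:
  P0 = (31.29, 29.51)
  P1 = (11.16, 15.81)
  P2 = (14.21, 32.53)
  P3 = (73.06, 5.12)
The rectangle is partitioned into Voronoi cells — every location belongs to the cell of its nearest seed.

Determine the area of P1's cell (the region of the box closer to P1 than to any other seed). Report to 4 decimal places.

Area of P1's cell: 695.7613

1. box [0,95]×[0,44]: [(0, 0) (95, 0) (95, 44) (0, 44)]
2. ⊥bis P1·P0 via (21.225,22.66): [(0, 0) (36.6469, 0) (6.7015, 44) (0, 44)]  |A|=953.6639
3. ⊥bis P1·P2 via (12.685,24.17): [(0, 26.484) (0, 0) (36.6469, 0) (21.2622, 22.6054)]  |A|=695.7613
4. ⊥bis P1·P3 via (42.11,10.465): [(0, 26.484) (0, 0) (36.6469, 0) (21.2622, 22.6054)]  |A|=695.7613
5. canonical 4-gon: [(0, 26.484) (0, 0) (36.6469, 0) (21.2622, 22.6054)]
6. shoelace: 695.7613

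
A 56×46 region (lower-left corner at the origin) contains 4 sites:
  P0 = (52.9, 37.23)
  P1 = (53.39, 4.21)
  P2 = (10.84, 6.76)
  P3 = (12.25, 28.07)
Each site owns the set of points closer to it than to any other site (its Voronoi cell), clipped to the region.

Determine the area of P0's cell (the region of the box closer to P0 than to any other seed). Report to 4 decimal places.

1. box [0,56]×[0,46]: [(0, 0) (56, 0) (56, 46) (0, 46)]
2. ⊥bis P0·P1 via (53.145,20.72): [(0, 19.9314) (56, 20.7624) (56, 46) (0, 46)]  |A|=1436.5758
3. ⊥bis P0·P2 via (31.87,21.995): [(33.0101, 20.4212) (56, 20.7624) (56, 46) (14.4798, 46)]  |A|=821.1235
4. ⊥bis P0·P3 via (32.575,32.65): [(35.3229, 20.4555) (56, 20.7624) (56, 46) (29.5667, 46)]  |A|=598.5327
5. canonical 4-gon: [(35.3229, 20.4555) (56, 20.7624) (56, 46) (29.5667, 46)]
6. shoelace: 598.5327

Area of P0's cell: 598.5327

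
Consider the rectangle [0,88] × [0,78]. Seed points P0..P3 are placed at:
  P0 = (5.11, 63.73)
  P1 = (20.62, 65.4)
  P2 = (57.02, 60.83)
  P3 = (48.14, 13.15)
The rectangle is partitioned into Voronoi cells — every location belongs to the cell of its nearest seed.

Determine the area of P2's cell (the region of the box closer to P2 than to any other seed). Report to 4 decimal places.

1. box [0,88]×[0,78]: [(0, 0) (88, 0) (88, 78) (0, 78)]
2. ⊥bis P2·P0 via (31.065,62.28): [(27.5857, 0) (88, 0) (88, 78) (31.9432, 78)]  |A|=4542.3736
3. ⊥bis P2·P1 via (38.82,63.115): [(30.8959, 0) (88, 0) (88, 78) (40.6888, 78)]  |A|=4072.1947
4. ⊥bis P2·P3 via (52.58,36.99): [(35.9294, 40.091) (88, 30.3933) (88, 78) (40.6888, 78)]  |A|=2136.2143
5. canonical 4-gon: [(35.9294, 40.091) (88, 30.3933) (88, 78) (40.6888, 78)]
6. shoelace: 2136.2143

Area of P2's cell: 2136.2143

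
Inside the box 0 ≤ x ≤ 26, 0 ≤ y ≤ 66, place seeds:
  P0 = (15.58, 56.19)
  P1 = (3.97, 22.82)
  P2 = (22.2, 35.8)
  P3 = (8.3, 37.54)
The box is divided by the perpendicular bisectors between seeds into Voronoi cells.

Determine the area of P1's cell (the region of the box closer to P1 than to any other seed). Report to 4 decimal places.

1. box [0,26]×[0,66]: [(0, 0) (26, 0) (26, 66) (0, 66)]
2. ⊥bis P1·P0 via (9.775,39.505): [(0, 42.9059) (0, 0) (26, 0) (26, 33.86)]  |A|=997.9571
3. ⊥bis P1·P2 via (13.085,29.31): [(4.5256, 41.3313) (0, 42.9059) (0, 0) (26, 0) (26, 11.1713)]  |A|=754.344
4. ⊥bis P1·P3 via (6.135,30.18): [(14.1427, 27.8245) (0, 31.9847) (0, 0) (26, 0) (26, 11.1713)]  |A|=654.1237
5. canonical 5-gon: [(14.1427, 27.8245) (0, 31.9847) (0, 0) (26, 0) (26, 11.1713)]
6. shoelace: 654.1237

Area of P1's cell: 654.1237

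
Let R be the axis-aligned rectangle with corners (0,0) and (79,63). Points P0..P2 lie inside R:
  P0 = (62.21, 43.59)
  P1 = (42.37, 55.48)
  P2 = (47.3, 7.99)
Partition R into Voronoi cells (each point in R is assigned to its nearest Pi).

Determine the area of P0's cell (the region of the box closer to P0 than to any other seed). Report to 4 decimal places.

Area of P0's cell: 1184.9371

1. box [0,79]×[0,63]: [(0, 0) (79, 0) (79, 63) (0, 63)]
2. ⊥bis P0·P1 via (52.29,49.535): [(22.604, 0) (79, 0) (79, 63) (60.3595, 63)]  |A|=2363.6512
3. ⊥bis P0·P2 via (54.755,25.79): [(41.4094, 31.3794) (79, 15.6357) (79, 63) (60.3595, 63)]  |A|=1184.9371
4. canonical 4-gon: [(41.4094, 31.3794) (79, 15.6357) (79, 63) (60.3595, 63)]
5. shoelace: 1184.9371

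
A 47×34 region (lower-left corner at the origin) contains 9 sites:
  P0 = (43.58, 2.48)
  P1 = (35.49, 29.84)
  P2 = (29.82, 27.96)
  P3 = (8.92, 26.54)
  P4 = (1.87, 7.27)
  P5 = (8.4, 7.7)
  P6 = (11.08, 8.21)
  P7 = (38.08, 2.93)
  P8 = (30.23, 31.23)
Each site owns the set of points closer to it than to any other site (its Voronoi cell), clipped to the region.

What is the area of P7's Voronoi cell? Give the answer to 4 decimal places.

Area of P7's cell: 248.4978

1. box [0,47]×[0,34]: [(0, 0) (47, 0) (47, 34) (0, 34)]
2. ⊥bis P7·P0 via (40.83,2.705): [(0, 0) (40.6087, 0) (43.3905, 34) (0, 34)]  |A|=1427.9861
3. ⊥bis P7·P1 via (36.785,16.385): [(0, 12.8446) (0, 0) (40.6087, 0) (41.9903, 16.886)]  |A|=612.5322
4. ⊥bis P7·P2 via (33.95,15.445): [(36.804, 16.3868) (0, 4.2414) (0, 0) (40.6087, 0) (41.9903, 16.886)]  |A|=454.2162
5. ⊥bis P7·P3 via (23.5,14.735): [(36.804, 16.3868) (20.4742, 10.9979) (11.5695, 0) (40.6087, 0) (41.9903, 16.886)]  |A|=347.1766
6. ⊥bis P7·P4 via (19.975,5.1): [(36.804, 16.3868) (20.6905, 11.0693) (19.3637, 0) (40.6087, 0) (41.9903, 16.886)]  |A|=303.1668
7. ⊥bis P7·P5 via (23.24,5.315): [(36.804, 16.3868) (24.3594, 12.2801) (22.3858, 0) (40.6087, 0) (41.9903, 16.886)]  |A|=265.1082
8. ⊥bis P7·P6 via (24.58,5.57): [(36.804, 16.3868) (25.9979, 12.8208) (23.4908, 0) (40.6087, 0) (41.9903, 16.886)]  |A|=248.4978
9. ⊥bis P7·P8 via (34.155,17.08): [(36.804, 16.3868) (25.9979, 12.8208) (23.4908, 0) (40.6087, 0) (41.9903, 16.886)]  |A|=248.4978
10. canonical 5-gon: [(36.804, 16.3868) (25.9979, 12.8208) (23.4908, 0) (40.6087, 0) (41.9903, 16.886)]
11. shoelace: 248.4978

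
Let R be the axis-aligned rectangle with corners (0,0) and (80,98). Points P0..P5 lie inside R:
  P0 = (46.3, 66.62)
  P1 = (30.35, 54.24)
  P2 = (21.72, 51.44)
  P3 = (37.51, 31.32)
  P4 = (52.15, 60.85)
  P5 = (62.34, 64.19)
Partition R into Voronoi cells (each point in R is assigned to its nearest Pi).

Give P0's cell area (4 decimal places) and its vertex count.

1. box [0,80]×[0,98]: [(0, 0) (80, 0) (80, 98) (0, 98)]
2. ⊥bis P0·P1 via (38.325,60.43): [(80, 6.7372) (80, 98) (9.1641, 98)]  |A|=3232.3402
3. ⊥bis P0·P2 via (34.01,59.03): [(12.9765, 93.0882) (80, 6.7372) (80, 98) (9.9431, 98)]  |A|=3230.4271
4. ⊥bis P0·P3 via (41.905,48.97): [(12.9765, 93.0882) (48.4933, 47.3295) (80, 39.484) (80, 98) (9.9431, 98)]  |A|=2714.5562
5. ⊥bis P0·P4 via (49.225,63.735): [(12.9765, 93.0882) (41.6896, 56.0951) (80, 94.9367) (80, 98) (9.9431, 98)]  |A|=1540.9498
6. ⊥bis P0·P5 via (54.32,65.405): [(12.9765, 93.0882) (41.6896, 56.0951) (54.9457, 69.535) (59.258, 98) (9.9431, 98)]  |A|=1207.3649
7. canonical 5-gon: [(12.9765, 93.0882) (41.6896, 56.0951) (54.9457, 69.535) (59.258, 98) (9.9431, 98)]
8. shoelace: 1207.3649

Area of P0's cell: 1207.3649 (5 vertices)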